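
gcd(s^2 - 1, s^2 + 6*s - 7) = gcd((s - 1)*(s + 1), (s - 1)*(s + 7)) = s - 1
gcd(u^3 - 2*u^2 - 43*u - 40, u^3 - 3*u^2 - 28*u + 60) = u + 5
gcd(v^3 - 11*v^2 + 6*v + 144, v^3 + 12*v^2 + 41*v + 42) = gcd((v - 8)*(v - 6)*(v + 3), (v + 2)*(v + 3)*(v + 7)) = v + 3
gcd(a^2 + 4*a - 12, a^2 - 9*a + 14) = a - 2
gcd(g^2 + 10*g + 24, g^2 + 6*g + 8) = g + 4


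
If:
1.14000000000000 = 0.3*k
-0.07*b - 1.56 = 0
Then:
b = -22.29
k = 3.80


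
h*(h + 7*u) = h^2 + 7*h*u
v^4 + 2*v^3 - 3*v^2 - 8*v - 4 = (v - 2)*(v + 1)^2*(v + 2)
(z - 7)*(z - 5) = z^2 - 12*z + 35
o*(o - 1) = o^2 - o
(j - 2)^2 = j^2 - 4*j + 4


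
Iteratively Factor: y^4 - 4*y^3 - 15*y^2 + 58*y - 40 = (y - 1)*(y^3 - 3*y^2 - 18*y + 40) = (y - 2)*(y - 1)*(y^2 - y - 20) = (y - 2)*(y - 1)*(y + 4)*(y - 5)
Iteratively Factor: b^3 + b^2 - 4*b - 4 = (b + 2)*(b^2 - b - 2) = (b - 2)*(b + 2)*(b + 1)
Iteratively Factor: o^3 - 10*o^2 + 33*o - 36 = (o - 3)*(o^2 - 7*o + 12) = (o - 4)*(o - 3)*(o - 3)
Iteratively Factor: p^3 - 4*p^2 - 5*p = (p + 1)*(p^2 - 5*p) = p*(p + 1)*(p - 5)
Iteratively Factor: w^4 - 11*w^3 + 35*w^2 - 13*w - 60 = (w - 5)*(w^3 - 6*w^2 + 5*w + 12) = (w - 5)*(w + 1)*(w^2 - 7*w + 12) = (w - 5)*(w - 4)*(w + 1)*(w - 3)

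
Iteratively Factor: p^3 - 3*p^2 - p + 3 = (p - 1)*(p^2 - 2*p - 3) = (p - 3)*(p - 1)*(p + 1)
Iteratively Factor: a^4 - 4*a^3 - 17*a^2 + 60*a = (a + 4)*(a^3 - 8*a^2 + 15*a) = (a - 5)*(a + 4)*(a^2 - 3*a) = a*(a - 5)*(a + 4)*(a - 3)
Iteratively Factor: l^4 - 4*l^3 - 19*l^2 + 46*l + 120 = (l + 3)*(l^3 - 7*l^2 + 2*l + 40) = (l - 4)*(l + 3)*(l^2 - 3*l - 10) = (l - 4)*(l + 2)*(l + 3)*(l - 5)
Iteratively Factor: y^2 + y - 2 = (y + 2)*(y - 1)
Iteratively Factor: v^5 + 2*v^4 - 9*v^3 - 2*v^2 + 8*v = (v + 4)*(v^4 - 2*v^3 - v^2 + 2*v) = (v - 2)*(v + 4)*(v^3 - v) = v*(v - 2)*(v + 4)*(v^2 - 1) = v*(v - 2)*(v + 1)*(v + 4)*(v - 1)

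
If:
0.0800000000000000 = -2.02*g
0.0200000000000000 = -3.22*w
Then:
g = -0.04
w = -0.01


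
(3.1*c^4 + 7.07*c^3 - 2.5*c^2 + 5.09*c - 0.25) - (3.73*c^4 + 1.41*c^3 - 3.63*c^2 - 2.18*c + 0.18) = -0.63*c^4 + 5.66*c^3 + 1.13*c^2 + 7.27*c - 0.43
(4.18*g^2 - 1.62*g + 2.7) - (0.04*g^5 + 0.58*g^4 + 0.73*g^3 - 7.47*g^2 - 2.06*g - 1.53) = -0.04*g^5 - 0.58*g^4 - 0.73*g^3 + 11.65*g^2 + 0.44*g + 4.23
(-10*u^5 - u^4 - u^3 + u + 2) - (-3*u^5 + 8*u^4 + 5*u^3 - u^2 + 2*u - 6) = -7*u^5 - 9*u^4 - 6*u^3 + u^2 - u + 8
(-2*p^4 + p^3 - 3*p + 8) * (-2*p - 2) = 4*p^5 + 2*p^4 - 2*p^3 + 6*p^2 - 10*p - 16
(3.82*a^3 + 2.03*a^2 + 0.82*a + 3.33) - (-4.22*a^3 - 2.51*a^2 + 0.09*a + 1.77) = 8.04*a^3 + 4.54*a^2 + 0.73*a + 1.56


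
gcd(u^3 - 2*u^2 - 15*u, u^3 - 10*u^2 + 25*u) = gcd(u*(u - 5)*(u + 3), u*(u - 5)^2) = u^2 - 5*u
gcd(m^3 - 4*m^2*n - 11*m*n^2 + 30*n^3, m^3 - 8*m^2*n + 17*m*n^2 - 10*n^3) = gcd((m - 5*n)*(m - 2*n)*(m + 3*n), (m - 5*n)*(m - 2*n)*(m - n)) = m^2 - 7*m*n + 10*n^2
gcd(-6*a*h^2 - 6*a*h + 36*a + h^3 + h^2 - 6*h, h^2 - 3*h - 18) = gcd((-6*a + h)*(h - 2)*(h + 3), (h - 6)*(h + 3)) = h + 3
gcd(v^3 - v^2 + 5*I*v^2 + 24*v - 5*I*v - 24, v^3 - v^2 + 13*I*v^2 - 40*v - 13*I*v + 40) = v^2 + v*(-1 + 8*I) - 8*I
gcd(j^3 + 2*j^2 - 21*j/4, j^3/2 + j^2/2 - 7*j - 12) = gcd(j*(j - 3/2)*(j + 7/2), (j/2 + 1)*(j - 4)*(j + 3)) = 1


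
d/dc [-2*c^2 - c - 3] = -4*c - 1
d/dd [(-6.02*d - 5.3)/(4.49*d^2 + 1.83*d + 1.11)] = (27.0298*d^2 + 47.594*d + 3.0168)/(20.1601*d^4 + 16.4334*d^3 + 13.3167*d^2 + 4.0626*d + 1.2321)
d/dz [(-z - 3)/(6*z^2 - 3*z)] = (2*z^2 + 12*z - 3)/(3*z^2*(4*z^2 - 4*z + 1))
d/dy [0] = 0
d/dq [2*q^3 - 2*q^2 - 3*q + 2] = 6*q^2 - 4*q - 3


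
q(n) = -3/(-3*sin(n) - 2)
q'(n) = -9*cos(n)/(-3*sin(n) - 2)^2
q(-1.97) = -3.93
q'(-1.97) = 5.99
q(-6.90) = 11.33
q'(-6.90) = -104.80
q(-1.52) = -3.01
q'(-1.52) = -0.46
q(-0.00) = 1.50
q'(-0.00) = -2.25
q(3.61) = 4.65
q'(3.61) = 19.27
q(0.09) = 1.32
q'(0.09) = -1.74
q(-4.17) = 0.66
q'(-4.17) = 0.22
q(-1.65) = -3.03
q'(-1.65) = 0.73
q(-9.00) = 3.93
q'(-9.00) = 14.06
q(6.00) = 2.58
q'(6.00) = -6.40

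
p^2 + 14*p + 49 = (p + 7)^2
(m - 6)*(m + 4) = m^2 - 2*m - 24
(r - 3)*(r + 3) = r^2 - 9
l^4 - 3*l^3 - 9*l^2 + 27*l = l*(l - 3)^2*(l + 3)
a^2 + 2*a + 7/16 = (a + 1/4)*(a + 7/4)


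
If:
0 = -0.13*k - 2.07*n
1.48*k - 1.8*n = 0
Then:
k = 0.00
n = 0.00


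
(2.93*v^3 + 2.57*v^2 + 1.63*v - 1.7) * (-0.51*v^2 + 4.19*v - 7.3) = -1.4943*v^5 + 10.966*v^4 - 11.452*v^3 - 11.0643*v^2 - 19.022*v + 12.41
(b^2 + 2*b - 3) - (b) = b^2 + b - 3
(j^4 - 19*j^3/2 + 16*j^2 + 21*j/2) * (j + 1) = j^5 - 17*j^4/2 + 13*j^3/2 + 53*j^2/2 + 21*j/2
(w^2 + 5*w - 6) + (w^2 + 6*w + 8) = 2*w^2 + 11*w + 2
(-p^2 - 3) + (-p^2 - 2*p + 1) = -2*p^2 - 2*p - 2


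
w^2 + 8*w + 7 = (w + 1)*(w + 7)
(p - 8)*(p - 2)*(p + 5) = p^3 - 5*p^2 - 34*p + 80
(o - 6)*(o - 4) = o^2 - 10*o + 24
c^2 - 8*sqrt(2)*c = c*(c - 8*sqrt(2))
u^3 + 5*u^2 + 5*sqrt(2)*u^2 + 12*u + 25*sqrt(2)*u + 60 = (u + 5)*(u + 2*sqrt(2))*(u + 3*sqrt(2))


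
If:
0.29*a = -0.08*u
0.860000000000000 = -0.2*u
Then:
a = 1.19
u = -4.30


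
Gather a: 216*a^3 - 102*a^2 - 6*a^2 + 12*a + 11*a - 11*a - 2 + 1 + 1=216*a^3 - 108*a^2 + 12*a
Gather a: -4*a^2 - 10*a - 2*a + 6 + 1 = -4*a^2 - 12*a + 7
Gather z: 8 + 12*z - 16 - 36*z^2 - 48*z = -36*z^2 - 36*z - 8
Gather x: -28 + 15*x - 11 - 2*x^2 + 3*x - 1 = -2*x^2 + 18*x - 40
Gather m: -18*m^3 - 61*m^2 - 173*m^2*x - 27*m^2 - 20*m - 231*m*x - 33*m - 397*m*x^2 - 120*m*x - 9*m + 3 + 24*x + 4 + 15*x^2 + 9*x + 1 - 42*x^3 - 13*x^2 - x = -18*m^3 + m^2*(-173*x - 88) + m*(-397*x^2 - 351*x - 62) - 42*x^3 + 2*x^2 + 32*x + 8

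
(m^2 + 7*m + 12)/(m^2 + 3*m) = (m + 4)/m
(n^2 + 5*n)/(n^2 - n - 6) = n*(n + 5)/(n^2 - n - 6)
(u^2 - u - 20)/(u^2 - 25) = (u + 4)/(u + 5)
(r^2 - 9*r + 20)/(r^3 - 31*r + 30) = (r - 4)/(r^2 + 5*r - 6)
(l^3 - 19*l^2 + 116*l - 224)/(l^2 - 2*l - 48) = (l^2 - 11*l + 28)/(l + 6)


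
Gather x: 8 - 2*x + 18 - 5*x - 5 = 21 - 7*x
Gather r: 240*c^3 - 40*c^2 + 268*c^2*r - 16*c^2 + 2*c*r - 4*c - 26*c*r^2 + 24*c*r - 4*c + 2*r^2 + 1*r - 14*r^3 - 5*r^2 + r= 240*c^3 - 56*c^2 - 8*c - 14*r^3 + r^2*(-26*c - 3) + r*(268*c^2 + 26*c + 2)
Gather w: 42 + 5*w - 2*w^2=-2*w^2 + 5*w + 42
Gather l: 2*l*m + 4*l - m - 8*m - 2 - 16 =l*(2*m + 4) - 9*m - 18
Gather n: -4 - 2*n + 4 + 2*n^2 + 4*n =2*n^2 + 2*n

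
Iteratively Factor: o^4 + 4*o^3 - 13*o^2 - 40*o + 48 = (o + 4)*(o^3 - 13*o + 12) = (o - 1)*(o + 4)*(o^2 + o - 12) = (o - 1)*(o + 4)^2*(o - 3)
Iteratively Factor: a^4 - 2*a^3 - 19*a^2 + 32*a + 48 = (a - 4)*(a^3 + 2*a^2 - 11*a - 12) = (a - 4)*(a + 1)*(a^2 + a - 12) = (a - 4)*(a - 3)*(a + 1)*(a + 4)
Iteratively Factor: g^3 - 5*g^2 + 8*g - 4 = (g - 2)*(g^2 - 3*g + 2) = (g - 2)^2*(g - 1)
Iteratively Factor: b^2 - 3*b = (b - 3)*(b)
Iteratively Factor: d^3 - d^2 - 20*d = (d)*(d^2 - d - 20) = d*(d + 4)*(d - 5)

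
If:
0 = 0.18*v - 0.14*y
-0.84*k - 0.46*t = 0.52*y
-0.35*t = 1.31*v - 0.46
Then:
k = 0.975132275132275*y - 0.719727891156463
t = 1.31428571428571 - 2.91111111111111*y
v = 0.777777777777778*y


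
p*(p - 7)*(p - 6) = p^3 - 13*p^2 + 42*p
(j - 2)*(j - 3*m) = j^2 - 3*j*m - 2*j + 6*m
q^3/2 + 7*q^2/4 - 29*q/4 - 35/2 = (q/2 + 1)*(q - 7/2)*(q + 5)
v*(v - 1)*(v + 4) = v^3 + 3*v^2 - 4*v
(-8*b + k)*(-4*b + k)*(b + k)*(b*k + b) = 32*b^4*k + 32*b^4 + 20*b^3*k^2 + 20*b^3*k - 11*b^2*k^3 - 11*b^2*k^2 + b*k^4 + b*k^3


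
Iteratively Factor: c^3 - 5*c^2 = (c)*(c^2 - 5*c) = c^2*(c - 5)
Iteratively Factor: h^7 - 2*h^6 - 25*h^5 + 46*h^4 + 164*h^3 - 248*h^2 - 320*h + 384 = (h - 2)*(h^6 - 25*h^4 - 4*h^3 + 156*h^2 + 64*h - 192) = (h - 4)*(h - 2)*(h^5 + 4*h^4 - 9*h^3 - 40*h^2 - 4*h + 48) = (h - 4)*(h - 2)*(h + 2)*(h^4 + 2*h^3 - 13*h^2 - 14*h + 24) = (h - 4)*(h - 2)*(h + 2)*(h + 4)*(h^3 - 2*h^2 - 5*h + 6) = (h - 4)*(h - 3)*(h - 2)*(h + 2)*(h + 4)*(h^2 + h - 2) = (h - 4)*(h - 3)*(h - 2)*(h + 2)^2*(h + 4)*(h - 1)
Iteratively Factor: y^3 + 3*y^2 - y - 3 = (y + 3)*(y^2 - 1) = (y - 1)*(y + 3)*(y + 1)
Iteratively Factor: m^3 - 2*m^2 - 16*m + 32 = (m - 4)*(m^2 + 2*m - 8) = (m - 4)*(m + 4)*(m - 2)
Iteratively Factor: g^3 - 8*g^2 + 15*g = (g)*(g^2 - 8*g + 15) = g*(g - 3)*(g - 5)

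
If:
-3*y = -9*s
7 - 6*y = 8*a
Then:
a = 7/8 - 3*y/4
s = y/3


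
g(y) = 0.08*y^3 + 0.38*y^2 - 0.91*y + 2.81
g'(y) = 0.24*y^2 + 0.76*y - 0.91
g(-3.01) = 6.81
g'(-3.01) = -1.02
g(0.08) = 2.74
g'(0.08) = -0.85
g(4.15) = 11.30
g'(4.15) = 6.38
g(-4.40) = 7.36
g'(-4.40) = 0.39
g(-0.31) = 3.13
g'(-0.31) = -1.12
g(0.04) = 2.77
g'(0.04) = -0.88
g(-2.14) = 5.71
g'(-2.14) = -1.44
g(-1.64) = 4.97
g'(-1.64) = -1.51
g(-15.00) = -168.04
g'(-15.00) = 41.69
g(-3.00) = 6.80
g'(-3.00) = -1.03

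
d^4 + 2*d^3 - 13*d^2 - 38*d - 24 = (d - 4)*(d + 1)*(d + 2)*(d + 3)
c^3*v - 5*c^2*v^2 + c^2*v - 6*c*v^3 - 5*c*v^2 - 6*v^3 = (c - 6*v)*(c + v)*(c*v + v)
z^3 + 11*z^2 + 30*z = z*(z + 5)*(z + 6)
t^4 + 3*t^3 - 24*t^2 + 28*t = t*(t - 2)^2*(t + 7)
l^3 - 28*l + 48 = (l - 4)*(l - 2)*(l + 6)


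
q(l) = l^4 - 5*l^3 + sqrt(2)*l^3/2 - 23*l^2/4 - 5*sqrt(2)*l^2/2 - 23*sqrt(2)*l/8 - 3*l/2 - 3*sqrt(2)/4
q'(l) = 4*l^3 - 15*l^2 + 3*sqrt(2)*l^2/2 - 23*l/2 - 5*sqrt(2)*l - 23*sqrt(2)/8 - 3/2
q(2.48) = -99.63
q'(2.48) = -69.82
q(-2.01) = 23.80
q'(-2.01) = -52.75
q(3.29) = -155.59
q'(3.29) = -63.62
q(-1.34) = 3.28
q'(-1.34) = -13.43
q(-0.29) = -0.12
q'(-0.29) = -1.36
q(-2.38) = 49.55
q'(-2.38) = -88.24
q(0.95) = -17.59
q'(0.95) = -31.40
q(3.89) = -186.94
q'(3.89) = -37.23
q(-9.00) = 8987.42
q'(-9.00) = -3797.60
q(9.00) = 2628.20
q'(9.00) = 1700.12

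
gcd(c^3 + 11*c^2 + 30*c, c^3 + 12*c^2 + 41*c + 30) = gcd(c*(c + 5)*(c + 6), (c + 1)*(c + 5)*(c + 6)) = c^2 + 11*c + 30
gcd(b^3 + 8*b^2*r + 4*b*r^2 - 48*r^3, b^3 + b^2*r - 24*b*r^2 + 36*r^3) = -b^2 - 4*b*r + 12*r^2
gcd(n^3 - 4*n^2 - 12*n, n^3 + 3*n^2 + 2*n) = n^2 + 2*n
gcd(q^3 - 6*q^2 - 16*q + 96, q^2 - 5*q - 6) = q - 6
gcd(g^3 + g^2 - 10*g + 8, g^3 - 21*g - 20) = g + 4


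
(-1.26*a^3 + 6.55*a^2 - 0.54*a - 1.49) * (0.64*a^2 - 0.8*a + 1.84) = -0.8064*a^5 + 5.2*a^4 - 7.904*a^3 + 11.5304*a^2 + 0.1984*a - 2.7416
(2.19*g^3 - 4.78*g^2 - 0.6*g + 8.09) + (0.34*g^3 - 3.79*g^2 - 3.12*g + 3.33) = 2.53*g^3 - 8.57*g^2 - 3.72*g + 11.42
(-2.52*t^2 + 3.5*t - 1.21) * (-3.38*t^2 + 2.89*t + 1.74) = 8.5176*t^4 - 19.1128*t^3 + 9.82*t^2 + 2.5931*t - 2.1054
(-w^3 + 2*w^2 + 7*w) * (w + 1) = -w^4 + w^3 + 9*w^2 + 7*w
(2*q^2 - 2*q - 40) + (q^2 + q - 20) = 3*q^2 - q - 60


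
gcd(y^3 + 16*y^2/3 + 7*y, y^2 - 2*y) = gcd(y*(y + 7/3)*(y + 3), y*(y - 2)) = y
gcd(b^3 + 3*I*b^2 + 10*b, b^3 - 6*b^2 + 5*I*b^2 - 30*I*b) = b^2 + 5*I*b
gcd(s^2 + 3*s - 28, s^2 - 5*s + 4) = s - 4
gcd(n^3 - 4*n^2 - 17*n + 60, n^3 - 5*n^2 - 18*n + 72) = n^2 + n - 12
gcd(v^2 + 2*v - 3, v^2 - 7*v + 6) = v - 1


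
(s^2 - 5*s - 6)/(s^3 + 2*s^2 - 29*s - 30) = (s - 6)/(s^2 + s - 30)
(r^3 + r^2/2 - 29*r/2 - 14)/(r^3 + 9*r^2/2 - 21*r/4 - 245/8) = 4*(r^2 - 3*r - 4)/(4*r^2 + 4*r - 35)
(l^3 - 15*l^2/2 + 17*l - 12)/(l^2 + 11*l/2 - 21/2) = (l^2 - 6*l + 8)/(l + 7)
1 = 1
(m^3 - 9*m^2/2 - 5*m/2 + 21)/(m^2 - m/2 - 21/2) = (m^2 - m - 6)/(m + 3)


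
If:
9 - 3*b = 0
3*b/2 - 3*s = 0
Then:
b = 3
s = 3/2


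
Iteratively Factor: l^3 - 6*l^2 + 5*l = (l)*(l^2 - 6*l + 5) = l*(l - 1)*(l - 5)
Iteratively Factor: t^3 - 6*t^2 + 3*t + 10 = (t + 1)*(t^2 - 7*t + 10) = (t - 2)*(t + 1)*(t - 5)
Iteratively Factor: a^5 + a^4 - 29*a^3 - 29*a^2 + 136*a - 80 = (a + 4)*(a^4 - 3*a^3 - 17*a^2 + 39*a - 20) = (a + 4)^2*(a^3 - 7*a^2 + 11*a - 5) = (a - 1)*(a + 4)^2*(a^2 - 6*a + 5) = (a - 5)*(a - 1)*(a + 4)^2*(a - 1)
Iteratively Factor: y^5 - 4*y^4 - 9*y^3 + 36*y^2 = (y)*(y^4 - 4*y^3 - 9*y^2 + 36*y) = y^2*(y^3 - 4*y^2 - 9*y + 36) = y^2*(y - 3)*(y^2 - y - 12) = y^2*(y - 3)*(y + 3)*(y - 4)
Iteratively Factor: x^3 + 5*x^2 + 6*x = (x + 3)*(x^2 + 2*x) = x*(x + 3)*(x + 2)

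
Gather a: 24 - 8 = 16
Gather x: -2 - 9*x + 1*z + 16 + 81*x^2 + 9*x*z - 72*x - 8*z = 81*x^2 + x*(9*z - 81) - 7*z + 14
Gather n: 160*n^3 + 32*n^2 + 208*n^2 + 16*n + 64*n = 160*n^3 + 240*n^2 + 80*n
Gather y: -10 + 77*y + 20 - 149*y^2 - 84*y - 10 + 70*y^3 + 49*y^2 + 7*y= 70*y^3 - 100*y^2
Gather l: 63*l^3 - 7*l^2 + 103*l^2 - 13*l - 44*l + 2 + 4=63*l^3 + 96*l^2 - 57*l + 6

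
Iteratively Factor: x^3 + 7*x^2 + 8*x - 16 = (x - 1)*(x^2 + 8*x + 16) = (x - 1)*(x + 4)*(x + 4)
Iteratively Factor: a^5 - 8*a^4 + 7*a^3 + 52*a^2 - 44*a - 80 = (a - 4)*(a^4 - 4*a^3 - 9*a^2 + 16*a + 20) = (a - 4)*(a + 2)*(a^3 - 6*a^2 + 3*a + 10) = (a - 5)*(a - 4)*(a + 2)*(a^2 - a - 2) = (a - 5)*(a - 4)*(a - 2)*(a + 2)*(a + 1)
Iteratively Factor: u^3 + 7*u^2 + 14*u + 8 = (u + 2)*(u^2 + 5*u + 4) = (u + 2)*(u + 4)*(u + 1)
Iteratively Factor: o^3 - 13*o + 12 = (o - 1)*(o^2 + o - 12) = (o - 1)*(o + 4)*(o - 3)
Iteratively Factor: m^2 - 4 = (m - 2)*(m + 2)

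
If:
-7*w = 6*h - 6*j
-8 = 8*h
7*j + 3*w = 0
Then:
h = -1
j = -18/67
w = 42/67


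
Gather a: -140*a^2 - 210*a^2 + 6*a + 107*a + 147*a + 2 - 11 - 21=-350*a^2 + 260*a - 30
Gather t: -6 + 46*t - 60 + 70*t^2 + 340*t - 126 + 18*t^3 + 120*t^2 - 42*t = 18*t^3 + 190*t^2 + 344*t - 192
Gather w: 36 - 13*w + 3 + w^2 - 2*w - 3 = w^2 - 15*w + 36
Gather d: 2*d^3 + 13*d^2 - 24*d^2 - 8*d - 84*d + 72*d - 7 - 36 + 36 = 2*d^3 - 11*d^2 - 20*d - 7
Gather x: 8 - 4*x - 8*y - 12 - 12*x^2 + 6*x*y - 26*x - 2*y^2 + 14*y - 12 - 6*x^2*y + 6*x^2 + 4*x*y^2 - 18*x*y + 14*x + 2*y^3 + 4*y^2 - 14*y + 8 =x^2*(-6*y - 6) + x*(4*y^2 - 12*y - 16) + 2*y^3 + 2*y^2 - 8*y - 8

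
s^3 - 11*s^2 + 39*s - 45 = (s - 5)*(s - 3)^2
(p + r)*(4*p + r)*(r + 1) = 4*p^2*r + 4*p^2 + 5*p*r^2 + 5*p*r + r^3 + r^2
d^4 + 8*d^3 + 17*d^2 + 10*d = d*(d + 1)*(d + 2)*(d + 5)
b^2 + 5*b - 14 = (b - 2)*(b + 7)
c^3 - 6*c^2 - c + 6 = (c - 6)*(c - 1)*(c + 1)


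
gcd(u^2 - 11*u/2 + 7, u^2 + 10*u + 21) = 1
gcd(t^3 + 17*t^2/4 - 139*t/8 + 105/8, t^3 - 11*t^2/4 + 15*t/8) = t^2 - 11*t/4 + 15/8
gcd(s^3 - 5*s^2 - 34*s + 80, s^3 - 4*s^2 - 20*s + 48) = s - 2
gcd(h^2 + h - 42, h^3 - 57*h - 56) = h + 7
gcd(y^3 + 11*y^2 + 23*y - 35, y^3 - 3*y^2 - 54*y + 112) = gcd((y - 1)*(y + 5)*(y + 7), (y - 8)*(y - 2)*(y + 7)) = y + 7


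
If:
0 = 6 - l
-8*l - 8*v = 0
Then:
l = 6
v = -6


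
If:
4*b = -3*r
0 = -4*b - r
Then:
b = 0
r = 0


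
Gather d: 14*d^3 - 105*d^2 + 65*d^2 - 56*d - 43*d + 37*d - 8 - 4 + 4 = 14*d^3 - 40*d^2 - 62*d - 8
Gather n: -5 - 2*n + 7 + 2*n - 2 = 0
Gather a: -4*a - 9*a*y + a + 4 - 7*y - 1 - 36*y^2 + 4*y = a*(-9*y - 3) - 36*y^2 - 3*y + 3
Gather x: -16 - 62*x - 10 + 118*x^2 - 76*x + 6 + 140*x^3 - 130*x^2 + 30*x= 140*x^3 - 12*x^2 - 108*x - 20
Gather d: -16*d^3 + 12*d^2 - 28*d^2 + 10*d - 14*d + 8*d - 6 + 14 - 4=-16*d^3 - 16*d^2 + 4*d + 4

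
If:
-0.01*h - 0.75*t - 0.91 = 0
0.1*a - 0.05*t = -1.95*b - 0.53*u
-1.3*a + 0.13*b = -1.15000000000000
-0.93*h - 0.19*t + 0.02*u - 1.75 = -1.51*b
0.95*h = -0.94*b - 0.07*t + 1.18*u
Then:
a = 0.90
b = 0.19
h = -1.34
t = -1.20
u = -1.00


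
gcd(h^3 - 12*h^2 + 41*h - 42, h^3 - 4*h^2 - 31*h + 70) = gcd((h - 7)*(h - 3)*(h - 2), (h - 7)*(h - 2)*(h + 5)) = h^2 - 9*h + 14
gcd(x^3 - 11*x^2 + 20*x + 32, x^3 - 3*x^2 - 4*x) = x^2 - 3*x - 4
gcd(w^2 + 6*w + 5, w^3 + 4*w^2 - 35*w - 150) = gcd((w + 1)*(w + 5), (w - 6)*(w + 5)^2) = w + 5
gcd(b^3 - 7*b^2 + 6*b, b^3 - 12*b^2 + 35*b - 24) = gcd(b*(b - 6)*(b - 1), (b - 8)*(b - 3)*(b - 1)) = b - 1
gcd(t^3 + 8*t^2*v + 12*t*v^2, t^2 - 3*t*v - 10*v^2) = t + 2*v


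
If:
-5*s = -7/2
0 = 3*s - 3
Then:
No Solution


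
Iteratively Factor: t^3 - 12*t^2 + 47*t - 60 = (t - 4)*(t^2 - 8*t + 15) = (t - 4)*(t - 3)*(t - 5)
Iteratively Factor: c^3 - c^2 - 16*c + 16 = (c - 1)*(c^2 - 16) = (c - 4)*(c - 1)*(c + 4)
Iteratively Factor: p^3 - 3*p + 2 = (p + 2)*(p^2 - 2*p + 1) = (p - 1)*(p + 2)*(p - 1)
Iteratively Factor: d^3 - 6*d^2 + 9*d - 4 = (d - 1)*(d^2 - 5*d + 4) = (d - 4)*(d - 1)*(d - 1)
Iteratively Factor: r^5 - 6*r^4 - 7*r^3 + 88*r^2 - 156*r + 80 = (r - 2)*(r^4 - 4*r^3 - 15*r^2 + 58*r - 40) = (r - 5)*(r - 2)*(r^3 + r^2 - 10*r + 8) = (r - 5)*(r - 2)*(r - 1)*(r^2 + 2*r - 8) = (r - 5)*(r - 2)^2*(r - 1)*(r + 4)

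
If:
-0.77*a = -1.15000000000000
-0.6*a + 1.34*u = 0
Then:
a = 1.49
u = 0.67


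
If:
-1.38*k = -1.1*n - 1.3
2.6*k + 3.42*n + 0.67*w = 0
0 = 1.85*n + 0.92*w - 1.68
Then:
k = 0.24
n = -0.89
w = 3.61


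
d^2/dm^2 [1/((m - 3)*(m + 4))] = 2*((m - 3)^2 + (m - 3)*(m + 4) + (m + 4)^2)/((m - 3)^3*(m + 4)^3)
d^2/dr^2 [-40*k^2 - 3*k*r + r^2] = 2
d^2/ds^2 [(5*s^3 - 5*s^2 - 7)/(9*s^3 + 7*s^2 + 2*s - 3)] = 4*(-360*s^6 - 135*s^5 - 1161*s^4 - 2139*s^3 - 906*s^2 - 363*s - 110)/(729*s^9 + 1701*s^8 + 1809*s^7 + 370*s^6 - 732*s^5 - 681*s^4 - s^3 + 153*s^2 + 54*s - 27)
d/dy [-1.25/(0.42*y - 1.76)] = 0.525/(0.42*y - 1.76)^2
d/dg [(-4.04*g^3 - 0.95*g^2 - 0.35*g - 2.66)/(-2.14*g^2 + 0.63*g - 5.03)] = (8.64560000000001*g^4 - 5.0904*g^3 + 59.6161*g^2 - 1.8278*g + 3.4363)/(4.5796*g^4 - 2.6964*g^3 + 21.9253*g^2 - 6.3378*g + 25.3009)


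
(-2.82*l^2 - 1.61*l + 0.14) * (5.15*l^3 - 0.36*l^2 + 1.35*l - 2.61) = -14.523*l^5 - 7.2763*l^4 - 2.5064*l^3 + 5.1363*l^2 + 4.3911*l - 0.3654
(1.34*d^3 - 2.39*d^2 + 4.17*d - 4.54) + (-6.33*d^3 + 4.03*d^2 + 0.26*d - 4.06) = -4.99*d^3 + 1.64*d^2 + 4.43*d - 8.6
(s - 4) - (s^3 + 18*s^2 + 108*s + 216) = -s^3 - 18*s^2 - 107*s - 220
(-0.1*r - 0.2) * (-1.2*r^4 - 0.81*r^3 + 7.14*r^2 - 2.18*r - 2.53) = 0.12*r^5 + 0.321*r^4 - 0.552*r^3 - 1.21*r^2 + 0.689*r + 0.506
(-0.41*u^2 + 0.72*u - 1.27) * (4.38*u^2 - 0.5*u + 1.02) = -1.7958*u^4 + 3.3586*u^3 - 6.3408*u^2 + 1.3694*u - 1.2954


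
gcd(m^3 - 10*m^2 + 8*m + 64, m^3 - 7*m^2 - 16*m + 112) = m - 4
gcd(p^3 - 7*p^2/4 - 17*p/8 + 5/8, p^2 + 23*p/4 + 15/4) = 1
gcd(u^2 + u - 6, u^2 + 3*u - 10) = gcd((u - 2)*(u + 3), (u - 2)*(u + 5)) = u - 2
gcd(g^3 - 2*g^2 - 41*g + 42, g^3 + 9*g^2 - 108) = g + 6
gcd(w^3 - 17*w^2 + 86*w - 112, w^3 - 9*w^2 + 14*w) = w^2 - 9*w + 14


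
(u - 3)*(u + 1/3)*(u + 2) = u^3 - 2*u^2/3 - 19*u/3 - 2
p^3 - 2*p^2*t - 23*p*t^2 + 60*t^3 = (p - 4*t)*(p - 3*t)*(p + 5*t)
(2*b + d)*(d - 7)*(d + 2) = 2*b*d^2 - 10*b*d - 28*b + d^3 - 5*d^2 - 14*d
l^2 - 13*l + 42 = (l - 7)*(l - 6)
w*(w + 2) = w^2 + 2*w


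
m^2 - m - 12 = (m - 4)*(m + 3)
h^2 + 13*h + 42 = (h + 6)*(h + 7)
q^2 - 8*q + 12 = (q - 6)*(q - 2)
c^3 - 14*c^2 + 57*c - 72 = (c - 8)*(c - 3)^2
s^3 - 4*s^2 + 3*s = s*(s - 3)*(s - 1)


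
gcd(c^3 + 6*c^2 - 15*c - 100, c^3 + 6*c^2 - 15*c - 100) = c^3 + 6*c^2 - 15*c - 100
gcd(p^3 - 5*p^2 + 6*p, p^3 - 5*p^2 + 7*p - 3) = p - 3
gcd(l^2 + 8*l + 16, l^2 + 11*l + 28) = l + 4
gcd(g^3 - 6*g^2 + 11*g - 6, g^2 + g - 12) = g - 3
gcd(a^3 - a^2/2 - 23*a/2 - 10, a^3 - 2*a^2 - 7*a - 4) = a^2 - 3*a - 4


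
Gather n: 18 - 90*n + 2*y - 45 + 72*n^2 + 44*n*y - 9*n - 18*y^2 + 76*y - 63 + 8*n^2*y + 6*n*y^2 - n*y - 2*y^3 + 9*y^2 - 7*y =n^2*(8*y + 72) + n*(6*y^2 + 43*y - 99) - 2*y^3 - 9*y^2 + 71*y - 90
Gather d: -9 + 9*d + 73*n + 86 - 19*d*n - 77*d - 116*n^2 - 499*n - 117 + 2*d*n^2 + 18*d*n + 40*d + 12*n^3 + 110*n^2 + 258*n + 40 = d*(2*n^2 - n - 28) + 12*n^3 - 6*n^2 - 168*n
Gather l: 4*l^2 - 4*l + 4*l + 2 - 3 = 4*l^2 - 1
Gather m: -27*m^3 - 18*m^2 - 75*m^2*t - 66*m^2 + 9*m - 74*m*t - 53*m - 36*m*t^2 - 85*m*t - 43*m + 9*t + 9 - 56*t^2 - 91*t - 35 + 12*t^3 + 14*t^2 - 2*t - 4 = -27*m^3 + m^2*(-75*t - 84) + m*(-36*t^2 - 159*t - 87) + 12*t^3 - 42*t^2 - 84*t - 30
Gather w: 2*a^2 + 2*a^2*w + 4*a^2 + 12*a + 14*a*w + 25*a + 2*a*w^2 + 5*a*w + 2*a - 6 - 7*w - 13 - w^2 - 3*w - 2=6*a^2 + 39*a + w^2*(2*a - 1) + w*(2*a^2 + 19*a - 10) - 21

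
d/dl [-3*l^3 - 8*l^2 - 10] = l*(-9*l - 16)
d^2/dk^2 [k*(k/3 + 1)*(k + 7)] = 2*k + 20/3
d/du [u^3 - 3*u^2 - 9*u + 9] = 3*u^2 - 6*u - 9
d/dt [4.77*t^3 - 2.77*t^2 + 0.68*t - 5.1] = 14.31*t^2 - 5.54*t + 0.68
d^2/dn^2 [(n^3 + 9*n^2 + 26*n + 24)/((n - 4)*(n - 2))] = 24*(9*n^3 - 24*n^2 - 72*n + 208)/(n^6 - 18*n^5 + 132*n^4 - 504*n^3 + 1056*n^2 - 1152*n + 512)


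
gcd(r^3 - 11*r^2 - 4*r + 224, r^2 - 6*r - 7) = r - 7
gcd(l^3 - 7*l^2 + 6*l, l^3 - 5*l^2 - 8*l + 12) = l^2 - 7*l + 6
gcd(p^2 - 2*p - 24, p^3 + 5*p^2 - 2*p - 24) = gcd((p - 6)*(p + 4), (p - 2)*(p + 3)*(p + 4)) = p + 4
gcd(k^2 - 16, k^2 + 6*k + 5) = 1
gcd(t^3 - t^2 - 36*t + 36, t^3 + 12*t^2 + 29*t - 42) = t^2 + 5*t - 6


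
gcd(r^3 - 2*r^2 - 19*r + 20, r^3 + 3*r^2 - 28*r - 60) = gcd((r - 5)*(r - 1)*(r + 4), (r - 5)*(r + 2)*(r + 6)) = r - 5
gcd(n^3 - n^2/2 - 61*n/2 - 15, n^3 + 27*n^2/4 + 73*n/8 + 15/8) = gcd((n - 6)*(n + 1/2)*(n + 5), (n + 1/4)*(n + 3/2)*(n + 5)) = n + 5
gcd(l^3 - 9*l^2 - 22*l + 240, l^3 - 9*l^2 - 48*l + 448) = l - 8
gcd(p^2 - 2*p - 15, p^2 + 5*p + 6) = p + 3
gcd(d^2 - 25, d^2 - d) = 1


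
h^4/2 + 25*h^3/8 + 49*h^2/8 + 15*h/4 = h*(h/2 + 1)*(h + 5/4)*(h + 3)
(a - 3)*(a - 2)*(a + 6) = a^3 + a^2 - 24*a + 36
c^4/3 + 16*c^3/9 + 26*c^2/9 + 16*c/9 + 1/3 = (c/3 + 1)*(c + 1/3)*(c + 1)^2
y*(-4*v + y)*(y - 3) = -4*v*y^2 + 12*v*y + y^3 - 3*y^2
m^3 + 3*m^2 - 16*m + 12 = (m - 2)*(m - 1)*(m + 6)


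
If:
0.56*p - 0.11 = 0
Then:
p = 0.20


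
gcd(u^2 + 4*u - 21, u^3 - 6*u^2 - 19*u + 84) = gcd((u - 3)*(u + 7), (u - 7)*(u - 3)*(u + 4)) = u - 3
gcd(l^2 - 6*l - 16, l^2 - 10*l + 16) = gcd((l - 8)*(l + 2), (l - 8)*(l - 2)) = l - 8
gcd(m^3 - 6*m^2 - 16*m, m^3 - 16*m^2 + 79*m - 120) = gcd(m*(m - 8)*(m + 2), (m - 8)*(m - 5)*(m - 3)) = m - 8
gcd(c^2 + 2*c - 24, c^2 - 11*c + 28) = c - 4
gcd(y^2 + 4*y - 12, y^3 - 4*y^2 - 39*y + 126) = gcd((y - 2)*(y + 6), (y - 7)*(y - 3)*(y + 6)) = y + 6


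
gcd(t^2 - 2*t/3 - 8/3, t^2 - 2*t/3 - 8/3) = t^2 - 2*t/3 - 8/3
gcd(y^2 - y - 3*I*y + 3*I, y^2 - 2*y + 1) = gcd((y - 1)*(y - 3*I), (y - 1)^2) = y - 1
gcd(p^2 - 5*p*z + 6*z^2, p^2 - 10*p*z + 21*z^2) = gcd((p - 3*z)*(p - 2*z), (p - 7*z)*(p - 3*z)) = -p + 3*z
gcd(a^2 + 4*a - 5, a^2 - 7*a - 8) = 1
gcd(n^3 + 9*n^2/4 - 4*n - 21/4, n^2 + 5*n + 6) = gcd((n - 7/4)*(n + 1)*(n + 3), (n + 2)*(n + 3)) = n + 3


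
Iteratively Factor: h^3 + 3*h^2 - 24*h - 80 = (h + 4)*(h^2 - h - 20) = (h - 5)*(h + 4)*(h + 4)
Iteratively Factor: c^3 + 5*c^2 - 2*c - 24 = (c + 4)*(c^2 + c - 6) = (c + 3)*(c + 4)*(c - 2)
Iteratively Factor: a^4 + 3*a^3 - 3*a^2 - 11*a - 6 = (a + 3)*(a^3 - 3*a - 2) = (a - 2)*(a + 3)*(a^2 + 2*a + 1) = (a - 2)*(a + 1)*(a + 3)*(a + 1)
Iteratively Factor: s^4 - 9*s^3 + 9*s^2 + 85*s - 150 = (s - 5)*(s^3 - 4*s^2 - 11*s + 30) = (s - 5)^2*(s^2 + s - 6) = (s - 5)^2*(s + 3)*(s - 2)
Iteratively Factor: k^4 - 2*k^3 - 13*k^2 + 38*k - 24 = (k - 3)*(k^3 + k^2 - 10*k + 8) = (k - 3)*(k - 1)*(k^2 + 2*k - 8) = (k - 3)*(k - 1)*(k + 4)*(k - 2)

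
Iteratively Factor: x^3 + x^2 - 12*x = (x)*(x^2 + x - 12) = x*(x + 4)*(x - 3)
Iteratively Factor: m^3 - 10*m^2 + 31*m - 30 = (m - 2)*(m^2 - 8*m + 15) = (m - 3)*(m - 2)*(m - 5)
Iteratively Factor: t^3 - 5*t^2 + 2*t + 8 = (t + 1)*(t^2 - 6*t + 8) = (t - 2)*(t + 1)*(t - 4)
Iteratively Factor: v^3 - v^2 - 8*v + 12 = (v + 3)*(v^2 - 4*v + 4) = (v - 2)*(v + 3)*(v - 2)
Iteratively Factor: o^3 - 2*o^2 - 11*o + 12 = (o + 3)*(o^2 - 5*o + 4) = (o - 4)*(o + 3)*(o - 1)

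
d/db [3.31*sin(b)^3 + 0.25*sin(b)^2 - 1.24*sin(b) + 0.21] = (9.93*sin(b)^2 + 0.5*sin(b) - 1.24)*cos(b)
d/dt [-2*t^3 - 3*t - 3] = -6*t^2 - 3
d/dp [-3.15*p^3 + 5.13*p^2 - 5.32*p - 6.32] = -9.45*p^2 + 10.26*p - 5.32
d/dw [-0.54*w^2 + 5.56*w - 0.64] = 5.56 - 1.08*w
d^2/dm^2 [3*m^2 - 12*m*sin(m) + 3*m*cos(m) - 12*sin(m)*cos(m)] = 12*m*sin(m) - 3*m*cos(m) - 6*sin(m) + 24*sin(2*m) - 24*cos(m) + 6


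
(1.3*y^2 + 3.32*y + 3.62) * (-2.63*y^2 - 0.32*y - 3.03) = -3.419*y^4 - 9.1476*y^3 - 14.522*y^2 - 11.218*y - 10.9686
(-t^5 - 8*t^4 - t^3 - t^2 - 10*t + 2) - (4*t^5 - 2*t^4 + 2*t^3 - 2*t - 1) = -5*t^5 - 6*t^4 - 3*t^3 - t^2 - 8*t + 3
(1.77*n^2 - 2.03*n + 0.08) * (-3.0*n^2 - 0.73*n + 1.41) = -5.31*n^4 + 4.7979*n^3 + 3.7376*n^2 - 2.9207*n + 0.1128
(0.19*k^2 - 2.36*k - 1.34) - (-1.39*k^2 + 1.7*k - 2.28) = 1.58*k^2 - 4.06*k + 0.94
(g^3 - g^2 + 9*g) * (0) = 0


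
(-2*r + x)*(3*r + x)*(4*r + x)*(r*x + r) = -24*r^4*x - 24*r^4 - 2*r^3*x^2 - 2*r^3*x + 5*r^2*x^3 + 5*r^2*x^2 + r*x^4 + r*x^3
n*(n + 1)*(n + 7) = n^3 + 8*n^2 + 7*n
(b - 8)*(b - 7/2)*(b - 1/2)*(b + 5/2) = b^4 - 19*b^3/2 + 15*b^2/4 + 563*b/8 - 35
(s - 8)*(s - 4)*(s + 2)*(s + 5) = s^4 - 5*s^3 - 42*s^2 + 104*s + 320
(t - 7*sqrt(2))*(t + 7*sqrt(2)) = t^2 - 98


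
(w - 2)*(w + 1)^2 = w^3 - 3*w - 2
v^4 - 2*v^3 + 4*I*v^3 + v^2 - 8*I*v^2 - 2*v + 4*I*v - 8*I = (v - 2)*(v - I)*(v + I)*(v + 4*I)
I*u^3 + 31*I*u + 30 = (u - 5*I)*(u + 6*I)*(I*u + 1)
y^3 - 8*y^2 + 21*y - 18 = (y - 3)^2*(y - 2)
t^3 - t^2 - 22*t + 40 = (t - 4)*(t - 2)*(t + 5)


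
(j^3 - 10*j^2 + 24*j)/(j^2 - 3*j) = (j^2 - 10*j + 24)/(j - 3)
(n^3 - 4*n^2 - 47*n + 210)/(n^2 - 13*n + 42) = (n^2 + 2*n - 35)/(n - 7)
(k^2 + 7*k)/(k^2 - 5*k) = (k + 7)/(k - 5)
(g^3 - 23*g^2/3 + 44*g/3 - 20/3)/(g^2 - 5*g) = g - 8/3 + 4/(3*g)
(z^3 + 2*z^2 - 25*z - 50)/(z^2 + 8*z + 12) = (z^2 - 25)/(z + 6)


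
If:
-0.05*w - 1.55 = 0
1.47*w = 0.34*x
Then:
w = -31.00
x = -134.03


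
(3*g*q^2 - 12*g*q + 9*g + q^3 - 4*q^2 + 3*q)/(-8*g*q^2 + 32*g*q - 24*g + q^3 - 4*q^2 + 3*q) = (3*g + q)/(-8*g + q)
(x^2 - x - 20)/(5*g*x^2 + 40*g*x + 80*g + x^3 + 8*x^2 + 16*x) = (x - 5)/(5*g*x + 20*g + x^2 + 4*x)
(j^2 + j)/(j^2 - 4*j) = (j + 1)/(j - 4)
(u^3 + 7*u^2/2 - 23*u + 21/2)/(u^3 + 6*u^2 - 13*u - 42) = (u - 1/2)/(u + 2)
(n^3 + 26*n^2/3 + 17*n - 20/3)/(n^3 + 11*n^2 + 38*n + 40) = (n - 1/3)/(n + 2)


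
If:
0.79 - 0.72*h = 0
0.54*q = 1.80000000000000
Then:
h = 1.10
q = 3.33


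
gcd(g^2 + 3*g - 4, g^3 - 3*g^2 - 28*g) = g + 4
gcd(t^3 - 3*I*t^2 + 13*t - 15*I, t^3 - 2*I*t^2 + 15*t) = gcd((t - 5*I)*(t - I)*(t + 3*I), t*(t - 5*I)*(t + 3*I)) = t^2 - 2*I*t + 15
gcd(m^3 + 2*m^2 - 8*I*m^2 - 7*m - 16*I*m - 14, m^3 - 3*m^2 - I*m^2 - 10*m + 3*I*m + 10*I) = m^2 + m*(2 - I) - 2*I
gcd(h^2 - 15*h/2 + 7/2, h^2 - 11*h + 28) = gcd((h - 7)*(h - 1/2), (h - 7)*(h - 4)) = h - 7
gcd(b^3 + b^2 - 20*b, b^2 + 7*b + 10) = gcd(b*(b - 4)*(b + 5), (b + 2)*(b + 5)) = b + 5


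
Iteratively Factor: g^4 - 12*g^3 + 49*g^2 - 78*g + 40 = (g - 4)*(g^3 - 8*g^2 + 17*g - 10) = (g - 4)*(g - 2)*(g^2 - 6*g + 5) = (g - 4)*(g - 2)*(g - 1)*(g - 5)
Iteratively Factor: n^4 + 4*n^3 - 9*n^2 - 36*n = (n)*(n^3 + 4*n^2 - 9*n - 36) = n*(n + 3)*(n^2 + n - 12) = n*(n + 3)*(n + 4)*(n - 3)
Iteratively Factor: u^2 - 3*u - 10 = (u + 2)*(u - 5)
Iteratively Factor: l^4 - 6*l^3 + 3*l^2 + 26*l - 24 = (l - 4)*(l^3 - 2*l^2 - 5*l + 6) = (l - 4)*(l - 3)*(l^2 + l - 2) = (l - 4)*(l - 3)*(l - 1)*(l + 2)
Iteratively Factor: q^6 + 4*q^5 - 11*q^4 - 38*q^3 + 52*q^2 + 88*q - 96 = (q - 2)*(q^5 + 6*q^4 + q^3 - 36*q^2 - 20*q + 48) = (q - 2)*(q + 3)*(q^4 + 3*q^3 - 8*q^2 - 12*q + 16) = (q - 2)*(q + 3)*(q + 4)*(q^3 - q^2 - 4*q + 4) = (q - 2)^2*(q + 3)*(q + 4)*(q^2 + q - 2) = (q - 2)^2*(q - 1)*(q + 3)*(q + 4)*(q + 2)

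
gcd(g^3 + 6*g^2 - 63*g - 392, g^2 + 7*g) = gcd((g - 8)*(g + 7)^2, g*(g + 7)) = g + 7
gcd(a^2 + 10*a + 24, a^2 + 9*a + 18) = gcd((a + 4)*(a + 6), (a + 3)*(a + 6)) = a + 6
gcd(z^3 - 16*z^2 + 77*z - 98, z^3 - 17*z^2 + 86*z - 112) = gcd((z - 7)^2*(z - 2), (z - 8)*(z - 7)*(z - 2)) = z^2 - 9*z + 14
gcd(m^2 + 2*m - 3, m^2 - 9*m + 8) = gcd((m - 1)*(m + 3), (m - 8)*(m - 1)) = m - 1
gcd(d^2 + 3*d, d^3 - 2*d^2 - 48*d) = d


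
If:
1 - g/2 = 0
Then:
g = 2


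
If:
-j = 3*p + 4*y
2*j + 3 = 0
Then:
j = -3/2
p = 1/2 - 4*y/3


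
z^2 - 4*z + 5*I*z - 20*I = (z - 4)*(z + 5*I)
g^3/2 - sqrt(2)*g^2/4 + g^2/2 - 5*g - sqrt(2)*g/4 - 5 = (g/2 + 1/2)*(g - 5*sqrt(2)/2)*(g + 2*sqrt(2))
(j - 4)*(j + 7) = j^2 + 3*j - 28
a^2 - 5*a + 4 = (a - 4)*(a - 1)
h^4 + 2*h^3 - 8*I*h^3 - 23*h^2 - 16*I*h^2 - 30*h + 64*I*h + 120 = (h - 2)*(h + 4)*(h - 5*I)*(h - 3*I)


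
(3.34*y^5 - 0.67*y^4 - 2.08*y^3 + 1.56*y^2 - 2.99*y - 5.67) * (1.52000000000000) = 5.0768*y^5 - 1.0184*y^4 - 3.1616*y^3 + 2.3712*y^2 - 4.5448*y - 8.6184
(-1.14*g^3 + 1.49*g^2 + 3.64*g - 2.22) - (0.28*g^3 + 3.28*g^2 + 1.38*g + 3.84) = -1.42*g^3 - 1.79*g^2 + 2.26*g - 6.06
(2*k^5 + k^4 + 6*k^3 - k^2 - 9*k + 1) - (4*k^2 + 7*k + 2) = 2*k^5 + k^4 + 6*k^3 - 5*k^2 - 16*k - 1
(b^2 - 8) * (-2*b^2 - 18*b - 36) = -2*b^4 - 18*b^3 - 20*b^2 + 144*b + 288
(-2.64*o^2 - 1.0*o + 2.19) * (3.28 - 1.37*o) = 3.6168*o^3 - 7.2892*o^2 - 6.2803*o + 7.1832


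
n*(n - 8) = n^2 - 8*n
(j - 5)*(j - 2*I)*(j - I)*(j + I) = j^4 - 5*j^3 - 2*I*j^3 + j^2 + 10*I*j^2 - 5*j - 2*I*j + 10*I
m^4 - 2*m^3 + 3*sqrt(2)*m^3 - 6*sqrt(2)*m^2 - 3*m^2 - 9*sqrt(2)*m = m*(m - 3)*(m + 1)*(m + 3*sqrt(2))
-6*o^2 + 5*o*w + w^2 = (-o + w)*(6*o + w)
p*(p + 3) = p^2 + 3*p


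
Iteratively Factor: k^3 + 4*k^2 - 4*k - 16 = (k + 4)*(k^2 - 4) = (k - 2)*(k + 4)*(k + 2)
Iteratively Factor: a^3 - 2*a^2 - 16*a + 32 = (a - 4)*(a^2 + 2*a - 8) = (a - 4)*(a + 4)*(a - 2)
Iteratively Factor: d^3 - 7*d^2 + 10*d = (d)*(d^2 - 7*d + 10) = d*(d - 5)*(d - 2)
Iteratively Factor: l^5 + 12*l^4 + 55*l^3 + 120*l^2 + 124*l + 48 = (l + 1)*(l^4 + 11*l^3 + 44*l^2 + 76*l + 48) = (l + 1)*(l + 4)*(l^3 + 7*l^2 + 16*l + 12) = (l + 1)*(l + 2)*(l + 4)*(l^2 + 5*l + 6) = (l + 1)*(l + 2)^2*(l + 4)*(l + 3)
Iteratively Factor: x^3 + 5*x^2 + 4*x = (x + 1)*(x^2 + 4*x) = x*(x + 1)*(x + 4)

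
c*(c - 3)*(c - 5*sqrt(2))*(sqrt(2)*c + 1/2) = sqrt(2)*c^4 - 19*c^3/2 - 3*sqrt(2)*c^3 - 5*sqrt(2)*c^2/2 + 57*c^2/2 + 15*sqrt(2)*c/2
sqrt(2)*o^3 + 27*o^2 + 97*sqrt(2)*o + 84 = (o + 6*sqrt(2))*(o + 7*sqrt(2))*(sqrt(2)*o + 1)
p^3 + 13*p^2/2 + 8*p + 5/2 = (p + 1/2)*(p + 1)*(p + 5)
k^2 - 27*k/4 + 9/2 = (k - 6)*(k - 3/4)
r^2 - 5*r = r*(r - 5)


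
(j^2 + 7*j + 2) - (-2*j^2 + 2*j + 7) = 3*j^2 + 5*j - 5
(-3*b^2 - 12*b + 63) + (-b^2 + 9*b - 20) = -4*b^2 - 3*b + 43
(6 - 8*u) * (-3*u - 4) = 24*u^2 + 14*u - 24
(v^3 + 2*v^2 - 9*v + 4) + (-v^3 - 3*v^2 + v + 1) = -v^2 - 8*v + 5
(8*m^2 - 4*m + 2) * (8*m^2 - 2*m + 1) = 64*m^4 - 48*m^3 + 32*m^2 - 8*m + 2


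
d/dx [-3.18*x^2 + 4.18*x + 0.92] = 4.18 - 6.36*x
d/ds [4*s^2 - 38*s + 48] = 8*s - 38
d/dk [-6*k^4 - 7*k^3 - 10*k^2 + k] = -24*k^3 - 21*k^2 - 20*k + 1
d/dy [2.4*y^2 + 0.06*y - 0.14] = 4.8*y + 0.06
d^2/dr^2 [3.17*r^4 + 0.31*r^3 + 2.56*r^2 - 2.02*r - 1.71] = 38.04*r^2 + 1.86*r + 5.12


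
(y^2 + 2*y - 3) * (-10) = -10*y^2 - 20*y + 30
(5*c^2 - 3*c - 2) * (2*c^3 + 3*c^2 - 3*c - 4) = 10*c^5 + 9*c^4 - 28*c^3 - 17*c^2 + 18*c + 8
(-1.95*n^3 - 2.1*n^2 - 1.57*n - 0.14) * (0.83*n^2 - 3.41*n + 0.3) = -1.6185*n^5 + 4.9065*n^4 + 5.2729*n^3 + 4.6075*n^2 + 0.00640000000000007*n - 0.042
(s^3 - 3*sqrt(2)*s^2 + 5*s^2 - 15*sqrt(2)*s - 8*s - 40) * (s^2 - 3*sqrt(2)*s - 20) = s^5 - 6*sqrt(2)*s^4 + 5*s^4 - 30*sqrt(2)*s^3 - 10*s^3 - 50*s^2 + 84*sqrt(2)*s^2 + 160*s + 420*sqrt(2)*s + 800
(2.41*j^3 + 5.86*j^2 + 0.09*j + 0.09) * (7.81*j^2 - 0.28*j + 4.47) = 18.8221*j^5 + 45.0918*j^4 + 9.8348*j^3 + 26.8719*j^2 + 0.3771*j + 0.4023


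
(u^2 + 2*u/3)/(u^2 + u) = (u + 2/3)/(u + 1)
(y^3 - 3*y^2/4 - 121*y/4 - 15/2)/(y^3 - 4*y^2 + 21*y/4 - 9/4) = (4*y^3 - 3*y^2 - 121*y - 30)/(4*y^3 - 16*y^2 + 21*y - 9)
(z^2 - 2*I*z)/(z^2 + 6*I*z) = (z - 2*I)/(z + 6*I)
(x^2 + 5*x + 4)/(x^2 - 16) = (x + 1)/(x - 4)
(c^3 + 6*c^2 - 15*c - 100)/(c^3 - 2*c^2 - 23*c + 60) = (c + 5)/(c - 3)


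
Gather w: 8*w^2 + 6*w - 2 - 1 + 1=8*w^2 + 6*w - 2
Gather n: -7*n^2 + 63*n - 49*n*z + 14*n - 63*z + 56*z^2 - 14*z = -7*n^2 + n*(77 - 49*z) + 56*z^2 - 77*z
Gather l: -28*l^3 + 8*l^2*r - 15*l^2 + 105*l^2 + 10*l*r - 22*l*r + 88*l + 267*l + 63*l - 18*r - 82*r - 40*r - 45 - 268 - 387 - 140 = -28*l^3 + l^2*(8*r + 90) + l*(418 - 12*r) - 140*r - 840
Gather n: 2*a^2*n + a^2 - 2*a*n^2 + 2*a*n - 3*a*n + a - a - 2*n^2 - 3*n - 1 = a^2 + n^2*(-2*a - 2) + n*(2*a^2 - a - 3) - 1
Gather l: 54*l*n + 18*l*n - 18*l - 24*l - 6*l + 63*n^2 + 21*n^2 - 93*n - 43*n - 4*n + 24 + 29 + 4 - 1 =l*(72*n - 48) + 84*n^2 - 140*n + 56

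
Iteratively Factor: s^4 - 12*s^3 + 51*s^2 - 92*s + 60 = (s - 3)*(s^3 - 9*s^2 + 24*s - 20) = (s - 5)*(s - 3)*(s^2 - 4*s + 4) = (s - 5)*(s - 3)*(s - 2)*(s - 2)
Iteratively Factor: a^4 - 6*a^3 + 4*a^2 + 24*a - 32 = (a - 4)*(a^3 - 2*a^2 - 4*a + 8) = (a - 4)*(a + 2)*(a^2 - 4*a + 4) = (a - 4)*(a - 2)*(a + 2)*(a - 2)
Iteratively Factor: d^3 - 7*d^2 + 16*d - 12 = (d - 3)*(d^2 - 4*d + 4) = (d - 3)*(d - 2)*(d - 2)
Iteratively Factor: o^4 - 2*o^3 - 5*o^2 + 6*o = (o - 1)*(o^3 - o^2 - 6*o) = (o - 1)*(o + 2)*(o^2 - 3*o) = o*(o - 1)*(o + 2)*(o - 3)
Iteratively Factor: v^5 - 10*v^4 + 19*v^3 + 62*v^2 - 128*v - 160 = (v - 5)*(v^4 - 5*v^3 - 6*v^2 + 32*v + 32) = (v - 5)*(v - 4)*(v^3 - v^2 - 10*v - 8) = (v - 5)*(v - 4)^2*(v^2 + 3*v + 2) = (v - 5)*(v - 4)^2*(v + 1)*(v + 2)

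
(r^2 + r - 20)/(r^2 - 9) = (r^2 + r - 20)/(r^2 - 9)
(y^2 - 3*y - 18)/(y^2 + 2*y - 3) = (y - 6)/(y - 1)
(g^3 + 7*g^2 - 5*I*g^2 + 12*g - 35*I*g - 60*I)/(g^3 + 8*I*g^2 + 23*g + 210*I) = (g^2 + 7*g + 12)/(g^2 + 13*I*g - 42)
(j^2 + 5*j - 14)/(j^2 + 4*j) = (j^2 + 5*j - 14)/(j*(j + 4))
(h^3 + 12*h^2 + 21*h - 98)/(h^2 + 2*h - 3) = (h^3 + 12*h^2 + 21*h - 98)/(h^2 + 2*h - 3)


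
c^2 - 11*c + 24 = (c - 8)*(c - 3)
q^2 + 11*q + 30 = (q + 5)*(q + 6)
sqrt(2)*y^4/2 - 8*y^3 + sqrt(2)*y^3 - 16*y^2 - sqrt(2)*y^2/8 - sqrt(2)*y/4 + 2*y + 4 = (y/2 + 1)*(y - 1/2)*(y - 8*sqrt(2))*(sqrt(2)*y + sqrt(2)/2)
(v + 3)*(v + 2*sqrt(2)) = v^2 + 2*sqrt(2)*v + 3*v + 6*sqrt(2)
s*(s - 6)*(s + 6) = s^3 - 36*s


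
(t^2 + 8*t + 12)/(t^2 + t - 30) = (t + 2)/(t - 5)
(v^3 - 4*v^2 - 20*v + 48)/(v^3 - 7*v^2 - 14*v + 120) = (v - 2)/(v - 5)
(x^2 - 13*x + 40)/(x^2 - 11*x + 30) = (x - 8)/(x - 6)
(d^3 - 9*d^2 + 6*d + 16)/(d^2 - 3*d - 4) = (d^2 - 10*d + 16)/(d - 4)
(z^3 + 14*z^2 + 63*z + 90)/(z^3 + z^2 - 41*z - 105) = (z + 6)/(z - 7)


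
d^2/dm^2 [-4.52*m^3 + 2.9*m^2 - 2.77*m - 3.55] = 5.8 - 27.12*m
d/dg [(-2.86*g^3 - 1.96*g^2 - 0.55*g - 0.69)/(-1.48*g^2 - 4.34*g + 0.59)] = (4.2328*g^4 + 24.8248*g^3 + 2.6302*g^2 - 4.3552*g - 3.3191)/(2.1904*g^4 + 12.8464*g^3 + 17.0892*g^2 - 5.1212*g + 0.3481)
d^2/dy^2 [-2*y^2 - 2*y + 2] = -4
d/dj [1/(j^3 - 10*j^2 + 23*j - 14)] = (-3*j^2 + 20*j - 23)/(j^3 - 10*j^2 + 23*j - 14)^2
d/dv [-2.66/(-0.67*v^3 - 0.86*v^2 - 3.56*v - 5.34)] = (-5.3466*v^2 - 4.5752*v - 9.4696)/(0.67*v^3 + 0.86*v^2 + 3.56*v + 5.34)^2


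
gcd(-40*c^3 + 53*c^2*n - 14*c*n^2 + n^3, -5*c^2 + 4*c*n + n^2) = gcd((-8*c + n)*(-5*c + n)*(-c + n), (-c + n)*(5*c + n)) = c - n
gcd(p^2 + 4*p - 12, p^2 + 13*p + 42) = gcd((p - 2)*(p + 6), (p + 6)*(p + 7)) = p + 6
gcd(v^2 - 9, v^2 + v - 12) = v - 3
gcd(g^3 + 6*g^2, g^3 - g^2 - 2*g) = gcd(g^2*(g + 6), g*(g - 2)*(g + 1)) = g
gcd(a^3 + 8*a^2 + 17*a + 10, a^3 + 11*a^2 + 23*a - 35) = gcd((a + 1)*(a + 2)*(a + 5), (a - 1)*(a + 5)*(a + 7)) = a + 5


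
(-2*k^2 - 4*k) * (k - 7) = -2*k^3 + 10*k^2 + 28*k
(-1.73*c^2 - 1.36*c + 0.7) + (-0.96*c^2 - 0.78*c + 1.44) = -2.69*c^2 - 2.14*c + 2.14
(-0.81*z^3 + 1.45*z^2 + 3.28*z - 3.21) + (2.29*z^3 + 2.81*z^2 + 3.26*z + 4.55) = 1.48*z^3 + 4.26*z^2 + 6.54*z + 1.34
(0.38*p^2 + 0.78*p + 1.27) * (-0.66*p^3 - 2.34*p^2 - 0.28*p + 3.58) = -0.2508*p^5 - 1.404*p^4 - 2.7698*p^3 - 1.8298*p^2 + 2.4368*p + 4.5466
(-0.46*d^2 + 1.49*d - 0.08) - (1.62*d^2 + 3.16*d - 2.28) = -2.08*d^2 - 1.67*d + 2.2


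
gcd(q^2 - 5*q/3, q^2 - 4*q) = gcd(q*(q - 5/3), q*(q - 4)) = q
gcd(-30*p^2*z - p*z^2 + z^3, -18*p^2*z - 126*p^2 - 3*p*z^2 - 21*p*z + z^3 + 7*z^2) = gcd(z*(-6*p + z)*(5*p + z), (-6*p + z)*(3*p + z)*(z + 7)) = -6*p + z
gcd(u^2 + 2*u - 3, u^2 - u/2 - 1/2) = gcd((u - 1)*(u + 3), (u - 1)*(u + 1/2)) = u - 1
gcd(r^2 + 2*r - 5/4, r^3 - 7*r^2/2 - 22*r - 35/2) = r + 5/2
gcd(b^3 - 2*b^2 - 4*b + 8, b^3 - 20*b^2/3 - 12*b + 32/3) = b + 2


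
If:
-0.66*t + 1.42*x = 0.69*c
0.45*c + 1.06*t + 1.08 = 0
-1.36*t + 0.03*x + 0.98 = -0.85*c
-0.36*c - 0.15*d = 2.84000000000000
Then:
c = -1.64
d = -15.00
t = -0.32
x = -0.95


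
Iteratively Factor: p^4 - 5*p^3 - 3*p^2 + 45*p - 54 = (p + 3)*(p^3 - 8*p^2 + 21*p - 18) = (p - 3)*(p + 3)*(p^2 - 5*p + 6) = (p - 3)*(p - 2)*(p + 3)*(p - 3)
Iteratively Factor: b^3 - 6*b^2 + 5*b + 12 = (b - 3)*(b^2 - 3*b - 4) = (b - 3)*(b + 1)*(b - 4)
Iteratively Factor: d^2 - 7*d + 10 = (d - 2)*(d - 5)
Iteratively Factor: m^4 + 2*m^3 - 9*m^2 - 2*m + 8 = (m + 1)*(m^3 + m^2 - 10*m + 8) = (m + 1)*(m + 4)*(m^2 - 3*m + 2) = (m - 1)*(m + 1)*(m + 4)*(m - 2)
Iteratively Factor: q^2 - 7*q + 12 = (q - 3)*(q - 4)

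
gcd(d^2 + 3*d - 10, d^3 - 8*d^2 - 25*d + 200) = d + 5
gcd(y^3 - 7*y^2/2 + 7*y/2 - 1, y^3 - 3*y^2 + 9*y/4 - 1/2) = y^2 - 5*y/2 + 1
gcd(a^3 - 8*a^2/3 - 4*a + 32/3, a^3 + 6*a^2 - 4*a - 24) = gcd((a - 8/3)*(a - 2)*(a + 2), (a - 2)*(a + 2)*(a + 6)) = a^2 - 4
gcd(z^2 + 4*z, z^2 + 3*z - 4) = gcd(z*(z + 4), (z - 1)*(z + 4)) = z + 4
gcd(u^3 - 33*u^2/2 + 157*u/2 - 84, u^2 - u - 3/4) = u - 3/2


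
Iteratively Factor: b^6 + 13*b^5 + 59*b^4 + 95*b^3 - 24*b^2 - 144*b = (b + 4)*(b^5 + 9*b^4 + 23*b^3 + 3*b^2 - 36*b) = (b + 3)*(b + 4)*(b^4 + 6*b^3 + 5*b^2 - 12*b) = b*(b + 3)*(b + 4)*(b^3 + 6*b^2 + 5*b - 12) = b*(b - 1)*(b + 3)*(b + 4)*(b^2 + 7*b + 12) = b*(b - 1)*(b + 3)^2*(b + 4)*(b + 4)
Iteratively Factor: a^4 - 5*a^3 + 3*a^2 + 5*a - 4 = (a - 1)*(a^3 - 4*a^2 - a + 4) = (a - 1)^2*(a^2 - 3*a - 4) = (a - 4)*(a - 1)^2*(a + 1)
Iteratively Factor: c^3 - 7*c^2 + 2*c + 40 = (c + 2)*(c^2 - 9*c + 20) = (c - 5)*(c + 2)*(c - 4)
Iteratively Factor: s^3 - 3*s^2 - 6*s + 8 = (s - 1)*(s^2 - 2*s - 8) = (s - 4)*(s - 1)*(s + 2)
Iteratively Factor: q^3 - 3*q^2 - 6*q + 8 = (q + 2)*(q^2 - 5*q + 4) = (q - 1)*(q + 2)*(q - 4)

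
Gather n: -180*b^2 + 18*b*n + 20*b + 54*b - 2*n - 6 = -180*b^2 + 74*b + n*(18*b - 2) - 6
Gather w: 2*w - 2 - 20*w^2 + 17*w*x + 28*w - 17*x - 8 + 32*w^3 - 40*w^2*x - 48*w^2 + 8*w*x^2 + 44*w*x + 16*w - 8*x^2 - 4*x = 32*w^3 + w^2*(-40*x - 68) + w*(8*x^2 + 61*x + 46) - 8*x^2 - 21*x - 10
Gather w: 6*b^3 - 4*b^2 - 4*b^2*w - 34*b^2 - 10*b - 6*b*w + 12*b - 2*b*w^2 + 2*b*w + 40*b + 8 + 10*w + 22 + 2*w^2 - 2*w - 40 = 6*b^3 - 38*b^2 + 42*b + w^2*(2 - 2*b) + w*(-4*b^2 - 4*b + 8) - 10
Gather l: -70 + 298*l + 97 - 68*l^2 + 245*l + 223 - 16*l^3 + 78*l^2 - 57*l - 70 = -16*l^3 + 10*l^2 + 486*l + 180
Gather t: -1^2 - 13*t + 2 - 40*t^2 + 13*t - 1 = -40*t^2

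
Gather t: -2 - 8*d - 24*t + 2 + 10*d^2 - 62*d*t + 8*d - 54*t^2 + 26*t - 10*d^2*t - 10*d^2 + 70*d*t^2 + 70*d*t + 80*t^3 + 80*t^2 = 80*t^3 + t^2*(70*d + 26) + t*(-10*d^2 + 8*d + 2)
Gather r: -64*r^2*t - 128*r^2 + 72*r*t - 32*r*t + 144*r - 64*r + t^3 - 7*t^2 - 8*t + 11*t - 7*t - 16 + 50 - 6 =r^2*(-64*t - 128) + r*(40*t + 80) + t^3 - 7*t^2 - 4*t + 28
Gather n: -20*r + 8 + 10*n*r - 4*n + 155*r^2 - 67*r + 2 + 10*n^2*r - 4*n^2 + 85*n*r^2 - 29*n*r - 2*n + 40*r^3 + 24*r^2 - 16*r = n^2*(10*r - 4) + n*(85*r^2 - 19*r - 6) + 40*r^3 + 179*r^2 - 103*r + 10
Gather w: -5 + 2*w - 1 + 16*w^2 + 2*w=16*w^2 + 4*w - 6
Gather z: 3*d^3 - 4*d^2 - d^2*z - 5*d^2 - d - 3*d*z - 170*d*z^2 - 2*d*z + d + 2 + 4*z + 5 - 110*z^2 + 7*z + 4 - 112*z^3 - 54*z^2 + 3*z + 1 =3*d^3 - 9*d^2 - 112*z^3 + z^2*(-170*d - 164) + z*(-d^2 - 5*d + 14) + 12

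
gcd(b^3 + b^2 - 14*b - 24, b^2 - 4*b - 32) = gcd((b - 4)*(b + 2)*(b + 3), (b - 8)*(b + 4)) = 1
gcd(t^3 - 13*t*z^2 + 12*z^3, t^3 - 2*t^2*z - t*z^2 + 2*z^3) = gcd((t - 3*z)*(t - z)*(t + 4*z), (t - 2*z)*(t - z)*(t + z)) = -t + z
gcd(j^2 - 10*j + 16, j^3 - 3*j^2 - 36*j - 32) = j - 8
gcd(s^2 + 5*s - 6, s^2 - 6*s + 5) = s - 1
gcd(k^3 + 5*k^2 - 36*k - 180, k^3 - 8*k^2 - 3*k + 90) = k - 6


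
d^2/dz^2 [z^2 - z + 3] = 2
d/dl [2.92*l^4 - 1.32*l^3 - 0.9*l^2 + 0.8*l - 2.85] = 11.68*l^3 - 3.96*l^2 - 1.8*l + 0.8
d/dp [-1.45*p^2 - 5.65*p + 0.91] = -2.9*p - 5.65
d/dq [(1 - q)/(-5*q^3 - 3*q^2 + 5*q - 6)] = (5*q^3 + 3*q^2 - 5*q - (q - 1)*(15*q^2 + 6*q - 5) + 6)/(5*q^3 + 3*q^2 - 5*q + 6)^2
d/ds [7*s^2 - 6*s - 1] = 14*s - 6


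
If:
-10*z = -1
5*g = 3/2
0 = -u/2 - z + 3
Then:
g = 3/10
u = 29/5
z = 1/10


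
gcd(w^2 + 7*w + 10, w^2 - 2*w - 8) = w + 2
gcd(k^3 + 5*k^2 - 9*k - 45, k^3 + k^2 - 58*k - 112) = 1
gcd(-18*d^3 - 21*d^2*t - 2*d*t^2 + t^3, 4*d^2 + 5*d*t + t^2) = d + t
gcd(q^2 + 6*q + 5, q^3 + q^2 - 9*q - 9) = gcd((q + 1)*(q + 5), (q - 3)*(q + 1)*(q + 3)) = q + 1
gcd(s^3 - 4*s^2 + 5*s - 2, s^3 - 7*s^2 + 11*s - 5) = s^2 - 2*s + 1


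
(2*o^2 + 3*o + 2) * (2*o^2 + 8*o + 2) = 4*o^4 + 22*o^3 + 32*o^2 + 22*o + 4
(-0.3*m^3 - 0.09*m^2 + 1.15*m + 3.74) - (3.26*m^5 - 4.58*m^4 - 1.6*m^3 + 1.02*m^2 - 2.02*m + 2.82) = -3.26*m^5 + 4.58*m^4 + 1.3*m^3 - 1.11*m^2 + 3.17*m + 0.92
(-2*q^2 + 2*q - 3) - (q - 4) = -2*q^2 + q + 1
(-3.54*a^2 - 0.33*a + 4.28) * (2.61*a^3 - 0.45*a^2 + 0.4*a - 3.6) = -9.2394*a^5 + 0.7317*a^4 + 9.9033*a^3 + 10.686*a^2 + 2.9*a - 15.408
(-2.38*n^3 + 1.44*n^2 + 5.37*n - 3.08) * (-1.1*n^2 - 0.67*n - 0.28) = 2.618*n^5 + 0.0105999999999999*n^4 - 6.2054*n^3 - 0.6131*n^2 + 0.56*n + 0.8624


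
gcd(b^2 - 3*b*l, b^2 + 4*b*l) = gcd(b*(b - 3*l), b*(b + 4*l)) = b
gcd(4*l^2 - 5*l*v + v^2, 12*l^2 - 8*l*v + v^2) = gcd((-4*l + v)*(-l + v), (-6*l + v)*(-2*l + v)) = 1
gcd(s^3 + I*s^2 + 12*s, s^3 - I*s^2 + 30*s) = s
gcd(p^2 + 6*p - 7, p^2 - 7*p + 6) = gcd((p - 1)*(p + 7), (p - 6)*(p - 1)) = p - 1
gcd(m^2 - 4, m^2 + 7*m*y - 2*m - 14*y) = m - 2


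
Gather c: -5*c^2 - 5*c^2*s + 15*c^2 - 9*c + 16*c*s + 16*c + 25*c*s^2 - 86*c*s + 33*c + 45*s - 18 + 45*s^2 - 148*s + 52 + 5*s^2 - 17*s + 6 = c^2*(10 - 5*s) + c*(25*s^2 - 70*s + 40) + 50*s^2 - 120*s + 40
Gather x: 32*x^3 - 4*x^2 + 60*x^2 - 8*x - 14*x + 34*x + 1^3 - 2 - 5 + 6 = 32*x^3 + 56*x^2 + 12*x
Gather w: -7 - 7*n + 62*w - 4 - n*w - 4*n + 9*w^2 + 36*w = -11*n + 9*w^2 + w*(98 - n) - 11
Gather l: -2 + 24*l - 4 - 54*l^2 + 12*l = -54*l^2 + 36*l - 6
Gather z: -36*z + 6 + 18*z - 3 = 3 - 18*z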